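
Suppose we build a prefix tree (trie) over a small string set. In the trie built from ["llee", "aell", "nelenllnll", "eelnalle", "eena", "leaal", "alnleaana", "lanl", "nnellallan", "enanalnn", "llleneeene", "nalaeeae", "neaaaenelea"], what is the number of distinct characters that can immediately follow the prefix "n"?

3

Walk "n" from the root, arriving at one node.
Distinct next characters after "n": a, e, n.
That node has 3 child edges.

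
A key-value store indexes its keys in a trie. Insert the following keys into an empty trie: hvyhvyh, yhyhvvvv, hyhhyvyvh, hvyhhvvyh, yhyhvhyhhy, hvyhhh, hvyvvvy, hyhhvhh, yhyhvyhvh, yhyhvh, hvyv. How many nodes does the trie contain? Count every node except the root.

45

Trace insertions, counting only characters that open a new branch:
  "hvyhvyh" → 7 new (h, v, y, h, v, y, h)
  "yhyhvvvv" → 8 new (y, h, y, h, v, v, v, v)
  "hyhhyvyvh" → prefix "h" already present; 8 new (y, h, h, y, v, y, v, h)
  "hvyhhvvyh" → prefix "hvyh" already present; 5 new (h, v, v, y, h)
  "yhyhvhyhhy" → prefix "yhyhv" already present; 5 new (h, y, h, h, y)
  "hvyhhh" → prefix "hvyhh" already present; 1 new (h)
  "hvyvvvy" → prefix "hvy" already present; 4 new (v, v, v, y)
  "hyhhvhh" → prefix "hyhh" already present; 3 new (v, h, h)
  "yhyhvyhvh" → prefix "yhyhv" already present; 4 new (y, h, v, h)
  "yhyhvh" → prefix "yhyhvh" already present; 0 new (none)
  "hvyv" → prefix "hvyv" already present; 0 new (none)
Total nodes = 7 + 8 + 8 + 5 + 5 + 1 + 4 + 3 + 4 + 0 + 0 = 45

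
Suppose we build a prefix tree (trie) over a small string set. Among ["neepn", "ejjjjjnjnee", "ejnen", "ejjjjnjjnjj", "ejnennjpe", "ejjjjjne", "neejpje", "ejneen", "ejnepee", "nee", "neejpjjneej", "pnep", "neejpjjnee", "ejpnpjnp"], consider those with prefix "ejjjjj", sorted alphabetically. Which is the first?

Filter for "ejjjjj…" and sort: "ejjjjjne", "ejjjjjnjnee"
The 1st is ejjjjjne.

ejjjjjne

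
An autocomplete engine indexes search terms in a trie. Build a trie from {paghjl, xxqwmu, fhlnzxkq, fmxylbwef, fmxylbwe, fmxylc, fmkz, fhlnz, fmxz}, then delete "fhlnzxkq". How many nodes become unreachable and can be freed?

Walk "fhlnzxkq" from the leaf back toward the root, removing each node that no remaining word uses.
The suffix "xkq" (3 nodes) is used only by "fhlnzxkq"; "fhlnz" is itself a stored word, so pruning stops there.
Nodes removed: 3

3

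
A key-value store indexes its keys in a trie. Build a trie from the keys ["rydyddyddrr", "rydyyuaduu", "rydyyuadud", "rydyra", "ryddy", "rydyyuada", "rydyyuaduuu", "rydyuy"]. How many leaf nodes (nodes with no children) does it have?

7

Leaves are exactly the stored words that no other stored word extends.
Those words: "ryddy", "rydyddyddrr", "rydyra", "rydyuy", "rydyyuada", "rydyyuadud", "rydyyuaduuu"
Leaf count: 7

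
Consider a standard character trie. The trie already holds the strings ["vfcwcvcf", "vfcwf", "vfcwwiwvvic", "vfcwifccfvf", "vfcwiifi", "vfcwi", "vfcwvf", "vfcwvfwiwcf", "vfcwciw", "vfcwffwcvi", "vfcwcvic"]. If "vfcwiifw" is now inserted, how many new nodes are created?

1

Walking "vfcwiifw" from the root, the first 7 characters ("vfcwiif") follow existing edges; "w" is the first miss.
So 8 − 7 = 1 new nodes.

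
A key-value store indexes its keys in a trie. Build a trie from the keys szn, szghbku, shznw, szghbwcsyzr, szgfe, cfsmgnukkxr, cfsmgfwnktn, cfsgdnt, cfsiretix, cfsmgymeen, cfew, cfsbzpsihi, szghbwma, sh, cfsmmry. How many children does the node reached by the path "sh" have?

The children of the "sh" node are the distinct next characters among strings starting with "sh".
Characters that immediately follow "sh" among the stored strings: {z}.
That node has 1 child edge.

1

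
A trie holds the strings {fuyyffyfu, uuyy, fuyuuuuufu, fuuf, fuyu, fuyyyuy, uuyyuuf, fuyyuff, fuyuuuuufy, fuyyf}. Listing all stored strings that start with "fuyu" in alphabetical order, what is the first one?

DFS of the "fuyu" subtree visits, in order: "fuyu", "fuyuuuuufu", "fuyuuuuufy"
Position 1: fuyu

fuyu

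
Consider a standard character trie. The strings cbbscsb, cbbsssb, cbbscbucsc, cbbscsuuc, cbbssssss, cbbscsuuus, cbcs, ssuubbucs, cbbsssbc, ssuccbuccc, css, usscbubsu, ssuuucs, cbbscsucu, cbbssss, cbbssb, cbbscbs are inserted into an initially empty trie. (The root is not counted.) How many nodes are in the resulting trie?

Insert word by word; a character creates a node only if that edge doesn't already exist:
  "cbbscsb" → 7 new (c, b, b, s, c, s, b)
  "cbbsssb" → prefix "cbbs" already present; 3 new (s, s, b)
  "cbbscbucsc" → prefix "cbbsc" already present; 5 new (b, u, c, s, c)
  "cbbscsuuc" → prefix "cbbscs" already present; 3 new (u, u, c)
  "cbbssssss" → prefix "cbbsss" already present; 3 new (s, s, s)
  "cbbscsuuus" → prefix "cbbscsuu" already present; 2 new (u, s)
  "cbcs" → prefix "cb" already present; 2 new (c, s)
  "ssuubbucs" → 9 new (s, s, u, u, b, b, u, c, s)
  "cbbsssbc" → prefix "cbbsssb" already present; 1 new (c)
  "ssuccbuccc" → prefix "ssu" already present; 7 new (c, c, b, u, c, c, c)
  "css" → prefix "c" already present; 2 new (s, s)
  "usscbubsu" → 9 new (u, s, s, c, b, u, b, s, u)
  "ssuuucs" → prefix "ssuu" already present; 3 new (u, c, s)
  "cbbscsucu" → prefix "cbbscsu" already present; 2 new (c, u)
  "cbbssss" → prefix "cbbssss" already present; 0 new (none)
  "cbbssb" → prefix "cbbss" already present; 1 new (b)
  "cbbscbs" → prefix "cbbscb" already present; 1 new (s)
Total nodes = 7 + 3 + 5 + 3 + 3 + 2 + 2 + 9 + 1 + 7 + 2 + 9 + 3 + 2 + 0 + 1 + 1 = 60

60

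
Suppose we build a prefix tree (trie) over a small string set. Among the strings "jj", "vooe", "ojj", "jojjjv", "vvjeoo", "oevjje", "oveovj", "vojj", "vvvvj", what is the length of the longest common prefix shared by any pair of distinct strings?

Look for the deepest trie node that still has at least two words in its subtree.
"vojj" and "vooe" agree on "vo" (2 characters) before diverging; nothing deeper is shared.
Longest shared-prefix length: 2

2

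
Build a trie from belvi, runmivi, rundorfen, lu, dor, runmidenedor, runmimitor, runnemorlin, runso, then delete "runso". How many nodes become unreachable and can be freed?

Walk "runso" from the leaf back toward the root, removing each node that no remaining word uses.
The suffix "so" (2 nodes) is used only by "runso"; the node for "run" still has the child "m", so pruning stops there.
Nodes removed: 2

2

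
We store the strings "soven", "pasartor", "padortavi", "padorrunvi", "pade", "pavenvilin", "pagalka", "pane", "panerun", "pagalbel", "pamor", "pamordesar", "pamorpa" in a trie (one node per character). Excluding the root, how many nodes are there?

57

For each word, the new-node count is its length minus the longest prefix already in the trie:
  "soven" → 5 new (s, o, v, e, n)
  "pasartor" → 8 new (p, a, s, a, r, t, o, r)
  "padortavi" → prefix "pa" already present; 7 new (d, o, r, t, a, v, i)
  "padorrunvi" → prefix "pador" already present; 5 new (r, u, n, v, i)
  "pade" → prefix "pad" already present; 1 new (e)
  "pavenvilin" → prefix "pa" already present; 8 new (v, e, n, v, i, l, i, n)
  "pagalka" → prefix "pa" already present; 5 new (g, a, l, k, a)
  "pane" → prefix "pa" already present; 2 new (n, e)
  "panerun" → prefix "pane" already present; 3 new (r, u, n)
  "pagalbel" → prefix "pagal" already present; 3 new (b, e, l)
  "pamor" → prefix "pa" already present; 3 new (m, o, r)
  "pamordesar" → prefix "pamor" already present; 5 new (d, e, s, a, r)
  "pamorpa" → prefix "pamor" already present; 2 new (p, a)
Total nodes = 5 + 8 + 7 + 5 + 1 + 8 + 5 + 2 + 3 + 3 + 3 + 5 + 2 = 57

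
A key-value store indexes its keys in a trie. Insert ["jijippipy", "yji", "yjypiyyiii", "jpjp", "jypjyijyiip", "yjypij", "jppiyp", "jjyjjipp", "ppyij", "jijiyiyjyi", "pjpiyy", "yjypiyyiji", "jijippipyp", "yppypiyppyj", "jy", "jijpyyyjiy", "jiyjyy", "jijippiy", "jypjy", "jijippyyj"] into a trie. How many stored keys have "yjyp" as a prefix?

3

Walk to "yjyp"; the words in its subtree are exactly those with that prefix.
Matches: "yjypij", "yjypiyyiii", "yjypiyyiji"
Count: 3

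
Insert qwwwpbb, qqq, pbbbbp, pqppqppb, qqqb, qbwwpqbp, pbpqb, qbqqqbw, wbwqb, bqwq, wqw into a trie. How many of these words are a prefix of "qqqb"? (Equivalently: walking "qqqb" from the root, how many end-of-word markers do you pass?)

2

Traverse "qqqb" character by character; count nodes along the way that are marked as word ends.
Prefixes of the query that are stored words: "qqq", "qqqb"
Count: 2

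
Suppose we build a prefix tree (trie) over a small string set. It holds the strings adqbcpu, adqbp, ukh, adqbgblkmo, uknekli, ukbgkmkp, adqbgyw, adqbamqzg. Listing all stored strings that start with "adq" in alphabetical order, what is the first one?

Filter for "adq…" and sort: "adqbamqzg", "adqbcpu", "adqbgblkmo", "adqbgyw", "adqbp"
Position 1: adqbamqzg

adqbamqzg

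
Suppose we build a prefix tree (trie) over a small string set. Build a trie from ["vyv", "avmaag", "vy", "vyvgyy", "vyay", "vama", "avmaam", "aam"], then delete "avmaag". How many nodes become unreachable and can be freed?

A node on "avmaag"'s path can go only if nothing else ends at it or branches off below it.
The suffix "g" (1 node) is used only by "avmaag"; the node for "avmaa" still has the child "m", so pruning stops there.
Nodes removed: 1

1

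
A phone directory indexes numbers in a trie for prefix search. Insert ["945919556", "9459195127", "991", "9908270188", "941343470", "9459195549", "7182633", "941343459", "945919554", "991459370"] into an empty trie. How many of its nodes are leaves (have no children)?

A leaf is a node with no children — equivalently, the end of a word that is not a proper prefix of any other stored word.
Those words: "7182633", "941343459", "941343470", "9459195127", "9459195549", "945919556", "9908270188", "991459370"
Leaf count: 8

8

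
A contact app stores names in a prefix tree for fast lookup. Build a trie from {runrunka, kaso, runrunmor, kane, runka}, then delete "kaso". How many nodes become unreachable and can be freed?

2

After clearing the end-marker at "kaso", prune upward until reaching a node still needed by another word.
The suffix "so" (2 nodes) is used only by "kaso"; the node for "ka" still has the child "n", so pruning stops there.
Nodes removed: 2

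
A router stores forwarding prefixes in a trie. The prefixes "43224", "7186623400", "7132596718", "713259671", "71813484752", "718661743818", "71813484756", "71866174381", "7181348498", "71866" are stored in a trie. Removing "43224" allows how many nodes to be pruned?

After clearing the end-marker at "43224", prune upward until reaching a node still needed by another word.
No other word shares any prefix with "43224", so all 5 of its nodes go.
Nodes removed: 5

5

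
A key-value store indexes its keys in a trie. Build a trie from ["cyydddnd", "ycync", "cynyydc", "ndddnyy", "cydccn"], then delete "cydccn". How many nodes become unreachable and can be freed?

A node on "cydccn"'s path can go only if nothing else ends at it or branches off below it.
The suffix "dccn" (4 nodes) is used only by "cydccn"; the node for "cy" still has the child "y", so pruning stops there.
Nodes removed: 4

4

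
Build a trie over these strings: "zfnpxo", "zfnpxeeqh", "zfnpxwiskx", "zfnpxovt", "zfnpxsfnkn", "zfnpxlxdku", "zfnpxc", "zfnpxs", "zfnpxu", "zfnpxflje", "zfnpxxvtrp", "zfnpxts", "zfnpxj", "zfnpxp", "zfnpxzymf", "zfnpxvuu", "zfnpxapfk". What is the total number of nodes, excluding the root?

Count nodes per top-level branch (shared prefixes stored once):
  'z'-branch (zfnpxapfk, zfnpxc, zfnpxeeqh, zfnpxflje, zfnpxj, zfnpxlxdku, zfnpxo, zfnpxovt, zfnpxp, zfnpxs, zfnpxsfnkn, zfnpxts, zfnpxu, zfnpxvuu, zfnpxwiskx, zfnpxxvtrp, zfnpxzymf): 53 nodes
Sum: 53

53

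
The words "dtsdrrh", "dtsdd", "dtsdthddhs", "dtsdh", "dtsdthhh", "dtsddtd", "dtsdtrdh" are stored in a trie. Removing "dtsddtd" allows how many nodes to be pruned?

2

After clearing the end-marker at "dtsddtd", prune upward until reaching a node still needed by another word.
The suffix "td" (2 nodes) is used only by "dtsddtd"; "dtsdd" is itself a stored word, so pruning stops there.
Nodes removed: 2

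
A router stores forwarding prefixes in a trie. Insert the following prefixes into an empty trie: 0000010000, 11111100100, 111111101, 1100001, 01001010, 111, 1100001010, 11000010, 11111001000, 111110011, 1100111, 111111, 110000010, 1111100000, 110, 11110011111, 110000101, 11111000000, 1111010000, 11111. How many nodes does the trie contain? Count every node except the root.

Trace insertions, counting only characters that open a new branch:
  "0000010000" → 10 new (0, 0, 0, 0, 0, 1, 0, 0, 0, 0)
  "11111100100" → 11 new (1, 1, 1, 1, 1, 1, 0, 0, 1, 0, 0)
  "111111101" → prefix "111111" already present; 3 new (1, 0, 1)
  "1100001" → prefix "11" already present; 5 new (0, 0, 0, 0, 1)
  "01001010" → prefix "0" already present; 7 new (1, 0, 0, 1, 0, 1, 0)
  "111" → prefix "111" already present; 0 new (none)
  "1100001010" → prefix "1100001" already present; 3 new (0, 1, 0)
  "11000010" → prefix "11000010" already present; 0 new (none)
  "11111001000" → prefix "11111" already present; 6 new (0, 0, 1, 0, 0, 0)
  "111110011" → prefix "11111001" already present; 1 new (1)
  "1100111" → prefix "1100" already present; 3 new (1, 1, 1)
  "111111" → prefix "111111" already present; 0 new (none)
  "110000010" → prefix "110000" already present; 3 new (0, 1, 0)
  "1111100000" → prefix "1111100" already present; 3 new (0, 0, 0)
  "110" → prefix "110" already present; 0 new (none)
  "11110011111" → prefix "1111" already present; 7 new (0, 0, 1, 1, 1, 1, 1)
  "110000101" → prefix "110000101" already present; 0 new (none)
  "11111000000" → prefix "1111100000" already present; 1 new (0)
  "1111010000" → prefix "11110" already present; 5 new (1, 0, 0, 0, 0)
  "11111" → prefix "11111" already present; 0 new (none)
Total nodes = 10 + 11 + 3 + 5 + 7 + 0 + 3 + 0 + 6 + 1 + 3 + 0 + 3 + 3 + 0 + 7 + 0 + 1 + 5 + 0 = 68

68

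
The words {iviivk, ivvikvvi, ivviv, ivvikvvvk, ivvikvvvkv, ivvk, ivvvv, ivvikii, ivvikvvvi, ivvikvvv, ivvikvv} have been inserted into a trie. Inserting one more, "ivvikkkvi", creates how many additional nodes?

The longest prefix of "ivvikkkvi" already in the trie is "ivvik" (length 5).
So 9 − 5 = 4 new nodes.

4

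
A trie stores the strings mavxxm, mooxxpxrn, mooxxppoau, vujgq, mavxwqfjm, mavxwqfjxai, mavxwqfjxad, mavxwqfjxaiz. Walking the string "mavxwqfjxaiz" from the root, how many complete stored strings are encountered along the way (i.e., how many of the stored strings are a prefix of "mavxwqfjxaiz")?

2

Check each prefix of "mavxwqfjxaiz" against the stored set — each match is an end-marker on the path.
Prefixes of the query that are stored words: "mavxwqfjxai", "mavxwqfjxaiz"
Count: 2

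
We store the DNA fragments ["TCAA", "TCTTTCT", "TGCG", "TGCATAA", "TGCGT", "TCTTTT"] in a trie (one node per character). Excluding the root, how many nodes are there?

Count nodes per top-level branch (shared prefixes stored once):
  'T'-branch (TCAA, TCTTTCT, TCTTTT, TGCATAA, TGCG, TGCGT): 18 nodes
Sum: 18

18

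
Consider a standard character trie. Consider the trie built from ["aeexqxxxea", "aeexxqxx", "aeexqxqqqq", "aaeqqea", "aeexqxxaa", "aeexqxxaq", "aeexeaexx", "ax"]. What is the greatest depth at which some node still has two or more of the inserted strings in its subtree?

8

Look for the deepest trie node that still has at least two words in its subtree.
"aeexqxxaa" and "aeexqxxaq" agree on "aeexqxxa" (8 characters) before diverging; nothing deeper is shared.
Longest shared-prefix length: 8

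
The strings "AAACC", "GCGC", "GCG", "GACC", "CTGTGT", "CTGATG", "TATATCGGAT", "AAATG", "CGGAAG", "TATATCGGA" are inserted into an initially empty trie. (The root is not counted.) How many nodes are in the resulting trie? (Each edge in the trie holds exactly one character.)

38

For each word, the new-node count is its length minus the longest prefix already in the trie:
  "AAACC" → 5 new (A, A, A, C, C)
  "GCGC" → 4 new (G, C, G, C)
  "GCG" → prefix "GCG" already present; 0 new (none)
  "GACC" → prefix "G" already present; 3 new (A, C, C)
  "CTGTGT" → 6 new (C, T, G, T, G, T)
  "CTGATG" → prefix "CTG" already present; 3 new (A, T, G)
  "TATATCGGAT" → 10 new (T, A, T, A, T, C, G, G, A, T)
  "AAATG" → prefix "AAA" already present; 2 new (T, G)
  "CGGAAG" → prefix "C" already present; 5 new (G, G, A, A, G)
  "TATATCGGA" → prefix "TATATCGGA" already present; 0 new (none)
Total nodes = 5 + 4 + 0 + 3 + 6 + 3 + 10 + 2 + 5 + 0 = 38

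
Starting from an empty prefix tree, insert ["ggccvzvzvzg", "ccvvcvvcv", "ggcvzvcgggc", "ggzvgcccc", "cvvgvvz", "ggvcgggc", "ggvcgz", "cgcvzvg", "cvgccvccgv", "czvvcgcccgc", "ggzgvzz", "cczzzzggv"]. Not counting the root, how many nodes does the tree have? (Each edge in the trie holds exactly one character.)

83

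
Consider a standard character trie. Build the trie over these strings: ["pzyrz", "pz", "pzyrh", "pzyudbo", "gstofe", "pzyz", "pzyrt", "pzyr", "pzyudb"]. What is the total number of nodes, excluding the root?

Trace insertions, counting only characters that open a new branch:
  "pzyrz" → 5 new (p, z, y, r, z)
  "pz" → prefix "pz" already present; 0 new (none)
  "pzyrh" → prefix "pzyr" already present; 1 new (h)
  "pzyudbo" → prefix "pzy" already present; 4 new (u, d, b, o)
  "gstofe" → 6 new (g, s, t, o, f, e)
  "pzyz" → prefix "pzy" already present; 1 new (z)
  "pzyrt" → prefix "pzyr" already present; 1 new (t)
  "pzyr" → prefix "pzyr" already present; 0 new (none)
  "pzyudb" → prefix "pzyudb" already present; 0 new (none)
Total nodes = 5 + 0 + 1 + 4 + 6 + 1 + 1 + 0 + 0 = 18

18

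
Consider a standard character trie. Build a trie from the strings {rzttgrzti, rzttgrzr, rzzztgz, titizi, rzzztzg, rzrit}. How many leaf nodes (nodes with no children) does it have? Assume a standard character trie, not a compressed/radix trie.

6

Leaves are exactly the stored words that no other stored word extends.
Those words: "rzrit", "rzttgrzr", "rzttgrzti", "rzzztgz", "rzzztzg", "titizi"
Leaf count: 6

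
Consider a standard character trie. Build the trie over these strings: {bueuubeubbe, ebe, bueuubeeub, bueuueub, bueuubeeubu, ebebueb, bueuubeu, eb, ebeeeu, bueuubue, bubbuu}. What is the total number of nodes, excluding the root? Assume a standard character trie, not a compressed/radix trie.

34

Count nodes per top-level branch (shared prefixes stored once):
  'b'-branch (bubbuu, bueuubeeub, bueuubeeubu, bueuubeu, bueuubeubbe, bueuubue, bueuueub): 24 nodes
  'e'-branch (eb, ebe, ebebueb, ebeeeu): 10 nodes
Sum: 34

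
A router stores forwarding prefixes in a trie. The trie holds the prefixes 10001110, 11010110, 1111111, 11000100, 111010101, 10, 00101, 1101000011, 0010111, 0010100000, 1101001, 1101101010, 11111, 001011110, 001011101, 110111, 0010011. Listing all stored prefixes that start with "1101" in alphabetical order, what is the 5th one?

110111

Filter for "1101…" and sort: "1101000011", "1101001", "11010110", "1101101010", "110111"
Position 5: 110111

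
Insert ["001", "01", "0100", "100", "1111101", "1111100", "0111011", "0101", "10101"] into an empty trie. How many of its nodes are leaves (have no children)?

Leaves are exactly the stored words that no other stored word extends.
Those words: "001", "0100", "0101", "0111011", "100", "10101", "1111100", "1111101"
Leaf count: 8

8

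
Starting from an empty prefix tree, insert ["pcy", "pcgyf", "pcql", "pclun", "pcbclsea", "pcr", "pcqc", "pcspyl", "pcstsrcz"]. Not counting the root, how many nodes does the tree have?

28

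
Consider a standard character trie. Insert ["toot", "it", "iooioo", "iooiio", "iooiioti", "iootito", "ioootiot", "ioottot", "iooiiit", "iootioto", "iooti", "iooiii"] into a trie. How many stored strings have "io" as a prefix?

10

Filter for entries beginning with "io":
Words under "io": iooiii, iooiiit, iooiio, iooiioti, iooioo, ioootiot, iooti, iootioto, iootito, ioottot
Count: 10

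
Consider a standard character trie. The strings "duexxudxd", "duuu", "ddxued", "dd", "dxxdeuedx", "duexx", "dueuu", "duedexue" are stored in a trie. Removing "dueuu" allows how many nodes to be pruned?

2

Walk "dueuu" from the leaf back toward the root, removing each node that no remaining word uses.
The suffix "uu" (2 nodes) is used only by "dueuu"; the node for "due" still has the child "x", so pruning stops there.
Nodes removed: 2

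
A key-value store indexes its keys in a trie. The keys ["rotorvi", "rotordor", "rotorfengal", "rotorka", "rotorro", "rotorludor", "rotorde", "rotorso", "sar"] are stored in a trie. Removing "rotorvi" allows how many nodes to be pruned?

Walk "rotorvi" from the leaf back toward the root, removing each node that no remaining word uses.
The suffix "vi" (2 nodes) is used only by "rotorvi"; the node for "rotor" still has the child "d", so pruning stops there.
Nodes removed: 2

2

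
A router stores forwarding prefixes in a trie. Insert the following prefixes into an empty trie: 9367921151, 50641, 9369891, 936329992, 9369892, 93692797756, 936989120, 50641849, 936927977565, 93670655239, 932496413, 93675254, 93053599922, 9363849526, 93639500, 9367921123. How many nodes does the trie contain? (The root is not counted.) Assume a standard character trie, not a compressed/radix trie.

78

Trace insertions, counting only characters that open a new branch:
  "9367921151" → 10 new (9, 3, 6, 7, 9, 2, 1, 1, 5, 1)
  "50641" → 5 new (5, 0, 6, 4, 1)
  "9369891" → prefix "936" already present; 4 new (9, 8, 9, 1)
  "936329992" → prefix "936" already present; 6 new (3, 2, 9, 9, 9, 2)
  "9369892" → prefix "936989" already present; 1 new (2)
  "93692797756" → prefix "9369" already present; 7 new (2, 7, 9, 7, 7, 5, 6)
  "936989120" → prefix "9369891" already present; 2 new (2, 0)
  "50641849" → prefix "50641" already present; 3 new (8, 4, 9)
  "936927977565" → prefix "93692797756" already present; 1 new (5)
  "93670655239" → prefix "9367" already present; 7 new (0, 6, 5, 5, 2, 3, 9)
  "932496413" → prefix "93" already present; 7 new (2, 4, 9, 6, 4, 1, 3)
  "93675254" → prefix "9367" already present; 4 new (5, 2, 5, 4)
  "93053599922" → prefix "93" already present; 9 new (0, 5, 3, 5, 9, 9, 9, 2, 2)
  "9363849526" → prefix "9363" already present; 6 new (8, 4, 9, 5, 2, 6)
  "93639500" → prefix "9363" already present; 4 new (9, 5, 0, 0)
  "9367921123" → prefix "93679211" already present; 2 new (2, 3)
Total nodes = 10 + 5 + 4 + 6 + 1 + 7 + 2 + 3 + 1 + 7 + 7 + 4 + 9 + 6 + 4 + 2 = 78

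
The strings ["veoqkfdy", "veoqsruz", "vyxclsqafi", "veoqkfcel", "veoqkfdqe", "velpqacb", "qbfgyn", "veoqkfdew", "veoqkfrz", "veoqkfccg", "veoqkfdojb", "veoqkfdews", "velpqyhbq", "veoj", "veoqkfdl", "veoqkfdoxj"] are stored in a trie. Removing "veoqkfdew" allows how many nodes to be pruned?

0

Walk "veoqkfdew" from the leaf back toward the root, removing each node that no remaining word uses.
Every node on "veoqkfdew" is still needed (e.g. by "veoqkfdews"), so nothing is freed.
Nodes removed: 0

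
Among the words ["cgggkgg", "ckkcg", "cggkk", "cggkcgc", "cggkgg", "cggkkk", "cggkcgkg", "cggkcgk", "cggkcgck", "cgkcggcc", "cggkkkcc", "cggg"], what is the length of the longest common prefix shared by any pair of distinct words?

7

The deepest shared node is where two words last agree before diverging.
"cggkcgc" and "cggkcgck" agree on "cggkcgc" (7 characters) before diverging; nothing deeper is shared.
Longest shared-prefix length: 7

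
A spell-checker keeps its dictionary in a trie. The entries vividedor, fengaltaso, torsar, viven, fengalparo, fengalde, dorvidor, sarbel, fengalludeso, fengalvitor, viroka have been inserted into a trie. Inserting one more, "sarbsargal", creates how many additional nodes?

Walking "sarbsargal" from the root, the first 4 characters ("sarb") follow existing edges; "s" is the first miss.
So 10 − 4 = 6 new nodes.

6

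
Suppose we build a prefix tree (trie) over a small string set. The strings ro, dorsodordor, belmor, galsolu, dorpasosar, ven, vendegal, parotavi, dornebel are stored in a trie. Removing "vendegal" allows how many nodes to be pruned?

5

A node on "vendegal"'s path can go only if nothing else ends at it or branches off below it.
The suffix "degal" (5 nodes) is used only by "vendegal"; "ven" is itself a stored word, so pruning stops there.
Nodes removed: 5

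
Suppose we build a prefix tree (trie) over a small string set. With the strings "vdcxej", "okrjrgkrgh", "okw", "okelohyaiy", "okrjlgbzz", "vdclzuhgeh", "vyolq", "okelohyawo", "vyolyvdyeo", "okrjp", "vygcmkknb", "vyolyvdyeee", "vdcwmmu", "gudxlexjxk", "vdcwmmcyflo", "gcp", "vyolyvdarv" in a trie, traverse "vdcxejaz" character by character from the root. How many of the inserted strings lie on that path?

Traverse "vdcxejaz" character by character; count nodes along the way that are marked as word ends.
Prefixes of the query that are stored words: "vdcxej"
Count: 1

1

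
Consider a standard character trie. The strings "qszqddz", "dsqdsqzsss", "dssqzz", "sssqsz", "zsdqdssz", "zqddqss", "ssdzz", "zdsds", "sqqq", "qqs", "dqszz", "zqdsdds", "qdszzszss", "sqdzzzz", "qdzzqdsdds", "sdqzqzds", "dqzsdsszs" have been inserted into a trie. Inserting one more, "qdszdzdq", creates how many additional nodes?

4

Walking "qdszdzdq" from the root, the first 4 characters ("qdsz") follow existing edges; "d" is the first miss.
New nodes needed: |"qdszdzdq"| − 4 = 8 − 4 = 4.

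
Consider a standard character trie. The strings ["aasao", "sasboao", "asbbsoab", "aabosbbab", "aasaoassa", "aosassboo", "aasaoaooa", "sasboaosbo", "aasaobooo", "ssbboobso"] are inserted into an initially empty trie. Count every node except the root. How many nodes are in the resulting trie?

56

Count nodes per top-level branch (shared prefixes stored once):
  'a'-branch (aabosbbab, aasao, aasaoaooa, aasaoassa, aasaobooo, aosassboo, asbbsoab): 38 nodes
  's'-branch (sasboao, sasboaosbo, ssbboobso): 18 nodes
Sum: 56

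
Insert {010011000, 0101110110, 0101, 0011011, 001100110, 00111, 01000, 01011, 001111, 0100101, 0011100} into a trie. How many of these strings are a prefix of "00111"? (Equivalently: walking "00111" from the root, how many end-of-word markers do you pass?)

1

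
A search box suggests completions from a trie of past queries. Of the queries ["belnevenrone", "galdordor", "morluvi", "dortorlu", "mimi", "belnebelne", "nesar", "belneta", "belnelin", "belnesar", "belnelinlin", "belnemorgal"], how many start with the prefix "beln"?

Traverse to the node for "beln", then collect every word in that subtree.
Matches: "belnebelne", "belnelin", "belnelinlin", "belnemorgal", "belnesar", "belneta", "belnevenrone"
Count: 7

7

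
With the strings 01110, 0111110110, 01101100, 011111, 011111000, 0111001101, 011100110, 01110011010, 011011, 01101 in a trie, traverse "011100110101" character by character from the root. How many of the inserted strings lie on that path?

Walk "011100110101" from the root; an end-of-word marker is hit whenever a stored word is a prefix of "011100110101".
Prefixes of the query that are stored words: "01110", "011100110", "0111001101", "01110011010"
Count: 4

4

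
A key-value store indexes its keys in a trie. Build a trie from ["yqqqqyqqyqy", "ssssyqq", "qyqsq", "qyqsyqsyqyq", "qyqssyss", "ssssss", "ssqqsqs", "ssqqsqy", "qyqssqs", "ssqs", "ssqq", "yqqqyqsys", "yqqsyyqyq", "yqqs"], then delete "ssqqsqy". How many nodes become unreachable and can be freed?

1

After clearing the end-marker at "ssqqsqy", prune upward until reaching a node still needed by another word.
The suffix "y" (1 node) is used only by "ssqqsqy"; the node for "ssqqsq" still has the child "s", so pruning stops there.
Nodes removed: 1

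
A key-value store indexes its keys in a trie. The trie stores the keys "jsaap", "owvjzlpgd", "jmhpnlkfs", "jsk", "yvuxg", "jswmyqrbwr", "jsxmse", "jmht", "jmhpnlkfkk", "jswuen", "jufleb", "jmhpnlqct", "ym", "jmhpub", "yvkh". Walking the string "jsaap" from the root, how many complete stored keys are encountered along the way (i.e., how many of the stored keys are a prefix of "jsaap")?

1

Walk "jsaap" from the root; an end-of-word marker is hit whenever a stored word is a prefix of "jsaap".
Prefixes of the query that are stored words: "jsaap"
Count: 1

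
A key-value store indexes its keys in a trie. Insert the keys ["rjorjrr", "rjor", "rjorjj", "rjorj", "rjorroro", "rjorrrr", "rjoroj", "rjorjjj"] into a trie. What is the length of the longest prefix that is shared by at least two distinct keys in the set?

The deepest shared node is where two words last agree before diverging.
e.g. "rjorjj" and "rjorjjj" share the prefix "rjorjj" of length 6; no pair shares a longer one.
Longest shared-prefix length: 6

6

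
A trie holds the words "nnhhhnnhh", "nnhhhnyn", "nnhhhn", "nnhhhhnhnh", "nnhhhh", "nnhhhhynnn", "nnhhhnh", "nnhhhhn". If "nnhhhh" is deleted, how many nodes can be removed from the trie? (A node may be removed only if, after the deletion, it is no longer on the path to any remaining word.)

After clearing the end-marker at "nnhhhh", prune upward until reaching a node still needed by another word.
Every node on "nnhhhh" is still needed (e.g. by "nnhhhhnhnh"), so nothing is freed.
Nodes removed: 0

0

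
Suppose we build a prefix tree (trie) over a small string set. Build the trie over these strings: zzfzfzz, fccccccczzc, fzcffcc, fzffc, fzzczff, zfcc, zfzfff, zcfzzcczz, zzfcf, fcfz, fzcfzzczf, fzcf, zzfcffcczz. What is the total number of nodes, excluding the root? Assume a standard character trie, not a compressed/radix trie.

For each word, the new-node count is its length minus the longest prefix already in the trie:
  "zzfzfzz" → 7 new (z, z, f, z, f, z, z)
  "fccccccczzc" → 11 new (f, c, c, c, c, c, c, c, z, z, c)
  "fzcffcc" → prefix "f" already present; 6 new (z, c, f, f, c, c)
  "fzffc" → prefix "fz" already present; 3 new (f, f, c)
  "fzzczff" → prefix "fz" already present; 5 new (z, c, z, f, f)
  "zfcc" → prefix "z" already present; 3 new (f, c, c)
  "zfzfff" → prefix "zf" already present; 4 new (z, f, f, f)
  "zcfzzcczz" → prefix "z" already present; 8 new (c, f, z, z, c, c, z, z)
  "zzfcf" → prefix "zzf" already present; 2 new (c, f)
  "fcfz" → prefix "fc" already present; 2 new (f, z)
  "fzcfzzczf" → prefix "fzcf" already present; 5 new (z, z, c, z, f)
  "fzcf" → prefix "fzcf" already present; 0 new (none)
  "zzfcffcczz" → prefix "zzfcf" already present; 5 new (f, c, c, z, z)
Total nodes = 7 + 11 + 6 + 3 + 5 + 3 + 4 + 8 + 2 + 2 + 5 + 0 + 5 = 61

61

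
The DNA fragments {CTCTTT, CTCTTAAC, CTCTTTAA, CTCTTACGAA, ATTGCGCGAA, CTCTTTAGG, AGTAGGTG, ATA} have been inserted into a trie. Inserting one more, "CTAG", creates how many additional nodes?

Walking "CTAG" from the root, the first 2 characters ("CT") follow existing edges; "A" is the first miss.
So 4 − 2 = 2 new nodes.

2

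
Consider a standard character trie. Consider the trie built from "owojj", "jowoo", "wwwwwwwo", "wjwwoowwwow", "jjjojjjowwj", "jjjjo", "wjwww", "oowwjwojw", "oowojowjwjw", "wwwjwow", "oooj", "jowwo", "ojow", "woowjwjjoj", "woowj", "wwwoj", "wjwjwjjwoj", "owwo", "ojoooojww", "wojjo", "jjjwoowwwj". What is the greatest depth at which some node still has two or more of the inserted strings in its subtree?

The deepest shared node is where two words last agree before diverging.
"woowj" and "woowjwjjoj" agree on "woowj" (5 characters) before diverging; nothing deeper is shared.
Longest shared-prefix length: 5

5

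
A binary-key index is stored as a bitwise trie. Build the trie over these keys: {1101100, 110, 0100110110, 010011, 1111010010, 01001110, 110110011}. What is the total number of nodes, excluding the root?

29

Trie structure (* marks end of a word):
(root)
├─ 0
│  └─ 1
│     └─ 0
│        └─ 0
│           └─ 1
│              └─ 1 *
│                 ├─ 0
│                 │  └─ 1
│                 │     └─ 1
│                 │        └─ 0 *
│                 └─ 1
│                    └─ 0 *
└─ 1
   └─ 1
      ├─ 0 *
      │  └─ 1
      │     └─ 1
      │        └─ 0
      │           └─ 0 *
      │              └─ 1
      │                 └─ 1 *
      └─ 1
         └─ 1
            └─ 0
               └─ 1
                  └─ 0
                     └─ 0
                        └─ 1
                           └─ 0 *
Counting every labelled node above: 29.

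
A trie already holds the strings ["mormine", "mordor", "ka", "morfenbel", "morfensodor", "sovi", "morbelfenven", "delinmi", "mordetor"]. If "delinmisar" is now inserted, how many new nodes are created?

Walking "delinmisar" from the root, the first 7 characters ("delinmi") follow existing edges; "s" is the first miss.
Each of the 3 remaining characters creates one node.

3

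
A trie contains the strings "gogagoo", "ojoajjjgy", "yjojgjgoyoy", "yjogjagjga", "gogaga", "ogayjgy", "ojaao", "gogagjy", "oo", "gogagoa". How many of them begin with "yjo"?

2

Walk to "yjo"; the words in its subtree are exactly those with that prefix.
Matches: "yjogjagjga", "yjojgjgoyoy"
Count: 2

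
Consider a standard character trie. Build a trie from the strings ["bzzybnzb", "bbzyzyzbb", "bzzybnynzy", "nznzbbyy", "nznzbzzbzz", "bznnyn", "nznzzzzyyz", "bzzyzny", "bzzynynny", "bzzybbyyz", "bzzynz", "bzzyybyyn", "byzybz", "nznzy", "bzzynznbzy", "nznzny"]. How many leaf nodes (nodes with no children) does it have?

Leaves are exactly the stored words that no other stored word extends.
Those words: "bbzyzyzbb", "byzybz", "bznnyn", "bzzybbyyz", "bzzybnynzy", "bzzybnzb", "bzzynynny", "bzzynznbzy", "bzzyybyyn", "bzzyzny", "nznzbbyy", "nznzbzzbzz", "nznzny", "nznzy", "nznzzzzyyz"
Leaf count: 15

15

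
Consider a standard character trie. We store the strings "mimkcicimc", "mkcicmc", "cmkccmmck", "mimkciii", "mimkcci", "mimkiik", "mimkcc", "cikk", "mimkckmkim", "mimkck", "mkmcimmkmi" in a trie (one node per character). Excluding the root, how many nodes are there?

48

Count nodes per top-level branch (shared prefixes stored once):
  'c'-branch (cikk, cmkccmmck): 12 nodes
  'm'-branch (mimkcc, mimkcci, mimkcicimc, mimkciii, mimkck, mimkckmkim, mimkiik, mkcicmc, mkmcimmkmi): 36 nodes
Sum: 48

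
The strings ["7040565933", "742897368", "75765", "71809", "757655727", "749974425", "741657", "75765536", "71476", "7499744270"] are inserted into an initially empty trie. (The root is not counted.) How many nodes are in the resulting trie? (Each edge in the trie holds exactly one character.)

48

Insert word by word; a character creates a node only if that edge doesn't already exist:
  "7040565933" → 10 new (7, 0, 4, 0, 5, 6, 5, 9, 3, 3)
  "742897368" → prefix "7" already present; 8 new (4, 2, 8, 9, 7, 3, 6, 8)
  "75765" → prefix "7" already present; 4 new (5, 7, 6, 5)
  "71809" → prefix "7" already present; 4 new (1, 8, 0, 9)
  "757655727" → prefix "75765" already present; 4 new (5, 7, 2, 7)
  "749974425" → prefix "74" already present; 7 new (9, 9, 7, 4, 4, 2, 5)
  "741657" → prefix "74" already present; 4 new (1, 6, 5, 7)
  "75765536" → prefix "757655" already present; 2 new (3, 6)
  "71476" → prefix "71" already present; 3 new (4, 7, 6)
  "7499744270" → prefix "74997442" already present; 2 new (7, 0)
Total nodes = 10 + 8 + 4 + 4 + 4 + 7 + 4 + 2 + 3 + 2 = 48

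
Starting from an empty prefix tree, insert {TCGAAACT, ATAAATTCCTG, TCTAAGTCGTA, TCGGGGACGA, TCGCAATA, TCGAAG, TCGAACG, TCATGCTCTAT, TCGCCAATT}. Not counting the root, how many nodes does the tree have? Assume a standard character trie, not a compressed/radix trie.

57

Count nodes per top-level branch (shared prefixes stored once):
  'A'-branch (ATAAATTCCTG): 11 nodes
  'T'-branch (TCATGCTCTAT, TCGAAACT, TCGAACG, TCGAAG, TCGCAATA, TCGCCAATT, TCGGGGACGA, TCTAAGTCGTA): 46 nodes
Sum: 57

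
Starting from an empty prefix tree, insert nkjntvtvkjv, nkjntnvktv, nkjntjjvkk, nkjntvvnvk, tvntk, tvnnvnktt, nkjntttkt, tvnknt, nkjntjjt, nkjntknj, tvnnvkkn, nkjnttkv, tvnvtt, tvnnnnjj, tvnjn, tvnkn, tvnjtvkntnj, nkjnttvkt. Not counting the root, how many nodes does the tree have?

71

Insert word by word; a character creates a node only if that edge doesn't already exist:
  "nkjntvtvkjv" → 11 new (n, k, j, n, t, v, t, v, k, j, v)
  "nkjntnvktv" → prefix "nkjnt" already present; 5 new (n, v, k, t, v)
  "nkjntjjvkk" → prefix "nkjnt" already present; 5 new (j, j, v, k, k)
  "nkjntvvnvk" → prefix "nkjntv" already present; 4 new (v, n, v, k)
  "tvntk" → 5 new (t, v, n, t, k)
  "tvnnvnktt" → prefix "tvn" already present; 6 new (n, v, n, k, t, t)
  "nkjntttkt" → prefix "nkjnt" already present; 4 new (t, t, k, t)
  "tvnknt" → prefix "tvn" already present; 3 new (k, n, t)
  "nkjntjjt" → prefix "nkjntjj" already present; 1 new (t)
  "nkjntknj" → prefix "nkjnt" already present; 3 new (k, n, j)
  "tvnnvkkn" → prefix "tvnnv" already present; 3 new (k, k, n)
  "nkjnttkv" → prefix "nkjntt" already present; 2 new (k, v)
  "tvnvtt" → prefix "tvn" already present; 3 new (v, t, t)
  "tvnnnnjj" → prefix "tvnn" already present; 4 new (n, n, j, j)
  "tvnjn" → prefix "tvn" already present; 2 new (j, n)
  "tvnkn" → prefix "tvnkn" already present; 0 new (none)
  "tvnjtvkntnj" → prefix "tvnj" already present; 7 new (t, v, k, n, t, n, j)
  "nkjnttvkt" → prefix "nkjntt" already present; 3 new (v, k, t)
Total nodes = 11 + 5 + 5 + 4 + 5 + 6 + 4 + 3 + 1 + 3 + 3 + 2 + 3 + 4 + 2 + 0 + 7 + 3 = 71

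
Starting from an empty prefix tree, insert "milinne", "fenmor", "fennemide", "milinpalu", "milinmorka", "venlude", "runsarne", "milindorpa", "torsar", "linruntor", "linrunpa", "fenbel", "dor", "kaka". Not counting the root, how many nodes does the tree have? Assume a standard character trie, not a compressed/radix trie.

75

Insert word by word; a character creates a node only if that edge doesn't already exist:
  "milinne" → 7 new (m, i, l, i, n, n, e)
  "fenmor" → 6 new (f, e, n, m, o, r)
  "fennemide" → prefix "fen" already present; 6 new (n, e, m, i, d, e)
  "milinpalu" → prefix "milin" already present; 4 new (p, a, l, u)
  "milinmorka" → prefix "milin" already present; 5 new (m, o, r, k, a)
  "venlude" → 7 new (v, e, n, l, u, d, e)
  "runsarne" → 8 new (r, u, n, s, a, r, n, e)
  "milindorpa" → prefix "milin" already present; 5 new (d, o, r, p, a)
  "torsar" → 6 new (t, o, r, s, a, r)
  "linruntor" → 9 new (l, i, n, r, u, n, t, o, r)
  "linrunpa" → prefix "linrun" already present; 2 new (p, a)
  "fenbel" → prefix "fen" already present; 3 new (b, e, l)
  "dor" → 3 new (d, o, r)
  "kaka" → 4 new (k, a, k, a)
Total nodes = 7 + 6 + 6 + 4 + 5 + 7 + 8 + 5 + 6 + 9 + 2 + 3 + 3 + 4 = 75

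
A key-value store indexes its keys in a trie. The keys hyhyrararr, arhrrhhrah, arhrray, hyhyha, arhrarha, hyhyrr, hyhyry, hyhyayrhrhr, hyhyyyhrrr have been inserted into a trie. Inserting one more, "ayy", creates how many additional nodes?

2

The longest prefix of "ayy" already in the trie is "a" (length 1).
New nodes needed: |"ayy"| − 1 = 3 − 1 = 2.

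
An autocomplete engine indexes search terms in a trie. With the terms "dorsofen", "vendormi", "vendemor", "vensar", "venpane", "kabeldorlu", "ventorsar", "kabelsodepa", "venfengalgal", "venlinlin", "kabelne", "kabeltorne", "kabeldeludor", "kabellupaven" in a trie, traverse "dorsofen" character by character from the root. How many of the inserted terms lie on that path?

Walk "dorsofen" from the root; an end-of-word marker is hit whenever a stored word is a prefix of "dorsofen".
Prefixes of the query that are stored words: "dorsofen"
Count: 1

1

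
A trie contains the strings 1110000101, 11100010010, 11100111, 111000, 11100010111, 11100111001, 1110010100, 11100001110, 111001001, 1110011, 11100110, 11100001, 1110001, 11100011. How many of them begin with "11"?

Traverse to the node for "11", then collect every word in that subtree.
Matches: "111000", "11100001", "1110000101", "11100001110", "1110001", "11100010010", "11100010111", "11100011", "111001001", "1110010100", "1110011", "11100110", "11100111", "11100111001"
Count: 14

14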